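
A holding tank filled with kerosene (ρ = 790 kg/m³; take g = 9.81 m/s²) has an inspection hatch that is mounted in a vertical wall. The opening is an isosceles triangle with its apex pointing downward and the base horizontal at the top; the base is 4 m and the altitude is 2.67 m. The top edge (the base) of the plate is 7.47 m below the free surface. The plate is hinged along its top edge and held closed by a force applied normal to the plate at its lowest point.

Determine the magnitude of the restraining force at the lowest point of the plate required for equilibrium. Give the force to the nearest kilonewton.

γ = ρg = 790 × 9.81 / 1000 = 7.7499 kN/m³.
With the apex down, the centroid sits h/3 = 2.67/3 = 0.89 m below the base (the top edge), so the centroid depth is h_c = 7.47 + 0.89 = 8.36 m.
A = ½ × 4 × 2.67 = 5.34 m².
Resultant F = γ·h_c·A = 7.7499 × 8.36 × 5.34 = 345.974 kN.
I_c = b·h³/36 = 4 × 2.67³/36 = 2.11491 m⁴.
Centre of pressure: y_p = y_c + I_c/(y_c·A) = 8.36 + 2.11491/(8.36 × 5.34) = 8.36 + 0.0473745 = 8.40737 m along the plane.
The resultant acts 0.89 + 0.0473745 = 0.937374 m (along the plate) below the hinge at the top edge, so the moment about the hinge is M = F × 0.937374 = 345.974 × 0.937374 = 324.307 kN·m.
A normal force at the bottom, 2.67 m from the hinge, must supply this moment: P = 324.307/2.67 = 121.463 kN.

P ≈ 121 kN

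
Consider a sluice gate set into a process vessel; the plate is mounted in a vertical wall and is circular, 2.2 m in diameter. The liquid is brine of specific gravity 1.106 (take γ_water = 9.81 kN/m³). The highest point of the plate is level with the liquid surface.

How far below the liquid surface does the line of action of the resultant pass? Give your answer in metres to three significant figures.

h_p = 1.38 m

γ = 1.106 × 9.81 = 10.84986 kN/m³.
The centroid is at the centre, 1.1 m below the top of the plate, so the centroid depth is h_c = 1.1 m.
A = π(1.1)² = 3.80133 m².
Resultant F = γ·h_c·A = 10.84986 × 1.1 × 3.80133 = 45.3683 kN.
I_c = πr⁴/4 = π × 1.1⁴/4 = 1.1499 m⁴.
Centre of pressure: y_p = y_c + I_c/(y_c·A) = 1.1 + 1.1499/(1.1 × 3.80133) = 1.1 + 0.274999 = 1.375 m along the plane.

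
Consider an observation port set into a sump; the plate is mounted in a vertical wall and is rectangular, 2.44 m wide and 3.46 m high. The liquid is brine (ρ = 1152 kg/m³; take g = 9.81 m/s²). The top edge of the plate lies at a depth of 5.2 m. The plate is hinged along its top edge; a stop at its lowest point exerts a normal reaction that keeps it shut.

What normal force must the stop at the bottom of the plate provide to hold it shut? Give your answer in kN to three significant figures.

γ = ρg = 1152 × 9.81 / 1000 = 11.30112 kN/m³.
The centroid lies 3.46/2 = 1.73 m below the top edge, so the centroid depth is h_c = 5.2 + 1.73 = 6.93 m.
A = 2.44 × 3.46 = 8.4424 m².
Resultant F = γ·h_c·A = 11.30112 × 6.93 × 8.4424 = 661.181 kN.
I_c = b·h³/12 = 2.44 × 3.46³/12 = 8.42242 m⁴.
Centre of pressure: y_p = y_c + I_c/(y_c·A) = 6.93 + 8.42242/(6.93 × 8.4424) = 6.93 + 0.143959 = 7.07396 m along the plane.
The resultant acts 1.73 + 0.143959 = 1.87396 m (along the plate) below the hinge at the top edge, so the moment about the hinge is M = F × 1.87396 = 661.181 × 1.87396 = 1239.03 kN·m.
A normal force at the bottom, 3.46 m from the hinge, must supply this moment: P = 1239.03/3.46 = 358.101 kN.

P ≈ 358 kN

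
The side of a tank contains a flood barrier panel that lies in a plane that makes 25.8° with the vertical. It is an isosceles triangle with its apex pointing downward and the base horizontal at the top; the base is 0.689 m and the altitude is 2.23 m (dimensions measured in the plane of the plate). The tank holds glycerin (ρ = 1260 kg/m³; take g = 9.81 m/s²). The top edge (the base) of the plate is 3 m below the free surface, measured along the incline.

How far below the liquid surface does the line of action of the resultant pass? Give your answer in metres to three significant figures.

γ = ρg = 1260 × 9.81 / 1000 = 12.3606 kN/m³.
The plate makes 25.8° with the vertical, i.e. θ = 90° − 25.8° = 64.2° to the horizontal. Measuring y along the incline from the free-surface line, vertical depth h = y·sinθ with sinθ = 0.900319.
With the apex down, the centroid sits h/3 = 2.23/3 = 0.743333 m below the base (the top edge), so y_c = 3 + 0.743333 = 3.74333 m and h_c = 3.74333 × 0.900319 = 3.37019 m.
A = ½ × 0.689 × 2.23 = 0.768235 m².
Resultant F = γ·h_c·A = 12.3606 × 3.37019 × 0.768235 = 32.0028 kN.
I_c = b·h³/36 = 0.689 × 2.23³/36 = 0.212242 m⁴.
Centre of pressure: y_p = y_c + I_c/(y_c·A) = 3.74333 + 0.212242/(3.74333 × 0.768235) = 3.74333 + 0.0738039 = 3.81713 m along the plane.
Vertically, h_p = y_p·sinθ = 3.81713 × 0.900319 = 3.43663 m.

h_p = 3.44 m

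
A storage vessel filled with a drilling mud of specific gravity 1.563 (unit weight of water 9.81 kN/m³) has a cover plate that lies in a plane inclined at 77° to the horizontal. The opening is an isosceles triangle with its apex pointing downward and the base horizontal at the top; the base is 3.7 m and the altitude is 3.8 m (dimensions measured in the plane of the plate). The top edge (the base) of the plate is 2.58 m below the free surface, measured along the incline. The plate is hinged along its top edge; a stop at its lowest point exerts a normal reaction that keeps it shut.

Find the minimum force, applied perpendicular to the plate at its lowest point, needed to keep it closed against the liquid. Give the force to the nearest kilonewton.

P ≈ 157 kN

γ = 1.563 × 9.81 = 15.33303 kN/m³.
Let θ = 77° be the plate's angle to the horizontal; measure y along the incline from where the plane meets the free surface. Vertical depth h = y·sinθ with sinθ = 0.974370.
With the apex down, the centroid sits h/3 = 3.8/3 = 1.26667 m below the base (the top edge), so y_c = 2.58 + 1.26667 = 3.84667 m and h_c = 3.84667 × 0.974370 = 3.74808 m.
A = ½ × 3.7 × 3.8 = 7.03 m².
Resultant F = γ·h_c·A = 15.33303 × 3.74808 × 7.03 = 404.01 kN.
I_c = b·h³/36 = 3.7 × 3.8³/36 = 5.63962 m⁴.
Centre of pressure: y_p = y_c + I_c/(y_c·A) = 3.84667 + 5.63962/(3.84667 × 7.03) = 3.84667 + 0.20855 = 4.05522 m along the plane.
The resultant acts 1.26667 + 0.20855 = 1.47522 m (along the plate) below the hinge at the top edge, so the moment about the hinge is M = F × 1.47522 = 404.01 × 1.47522 = 596.004 kN·m.
A normal force at the bottom, 3.8 m from the hinge, must supply this moment: P = 596.004/3.8 = 156.843 kN.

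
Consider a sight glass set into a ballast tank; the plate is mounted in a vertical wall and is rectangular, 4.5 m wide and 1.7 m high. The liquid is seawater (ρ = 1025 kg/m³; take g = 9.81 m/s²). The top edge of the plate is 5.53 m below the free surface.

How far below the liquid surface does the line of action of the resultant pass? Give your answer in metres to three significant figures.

γ = ρg = 1025 × 9.81 / 1000 = 10.05525 kN/m³.
The centroid lies 1.7/2 = 0.85 m below the top edge, so the centroid depth is h_c = 5.53 + 0.85 = 6.38 m.
A = 4.5 × 1.7 = 7.65 m².
Resultant F = γ·h_c·A = 10.05525 × 6.38 × 7.65 = 490.767 kN.
I_c = b·h³/12 = 4.5 × 1.7³/12 = 1.84237 m⁴.
Centre of pressure: y_p = y_c + I_c/(y_c·A) = 6.38 + 1.84237/(6.38 × 7.65) = 6.38 + 0.0377481 = 6.41775 m along the plane.

h_p = 6.42 m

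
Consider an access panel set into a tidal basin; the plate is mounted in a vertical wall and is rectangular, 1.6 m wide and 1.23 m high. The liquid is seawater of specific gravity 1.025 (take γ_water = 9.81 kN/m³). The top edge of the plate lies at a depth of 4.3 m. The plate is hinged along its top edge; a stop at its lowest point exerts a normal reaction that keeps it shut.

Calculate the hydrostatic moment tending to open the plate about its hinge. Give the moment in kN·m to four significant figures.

M ≈ 62.31 kN·m

γ = 1.025 × 9.81 = 10.05525 kN/m³.
The centroid lies 1.23/2 = 0.615 m below the top edge, so the centroid depth is h_c = 4.3 + 0.615 = 4.915 m.
A = 1.6 × 1.23 = 1.968 m².
Resultant F = γ·h_c·A = 10.05525 × 4.915 × 1.968 = 97.2616 kN.
I_c = b·h³/12 = 1.6 × 1.23³/12 = 0.248116 m⁴.
Centre of pressure: y_p = y_c + I_c/(y_c·A) = 4.915 + 0.248116/(4.915 × 1.968) = 4.915 + 0.0256511 = 4.94065 m along the plane.
The resultant acts 0.615 + 0.0256511 = 0.640651 m (along the plate) below the hinge at the top edge, so the moment about the hinge is M = F × 0.640651 = 97.2616 × 0.640651 = 62.3107 kN·m.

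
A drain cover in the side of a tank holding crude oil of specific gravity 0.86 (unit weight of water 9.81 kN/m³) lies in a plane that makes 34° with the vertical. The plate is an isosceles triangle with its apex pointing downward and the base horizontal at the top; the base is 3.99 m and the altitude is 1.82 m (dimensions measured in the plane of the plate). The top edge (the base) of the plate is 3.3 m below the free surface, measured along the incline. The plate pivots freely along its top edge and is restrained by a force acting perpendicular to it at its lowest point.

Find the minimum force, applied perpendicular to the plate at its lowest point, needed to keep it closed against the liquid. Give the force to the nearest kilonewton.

P ≈ 36 kN

γ = 0.86 × 9.81 = 8.4366 kN/m³.
The plate makes 34° with the vertical, i.e. θ = 90° − 34° = 56° to the horizontal. Measuring y along the incline from the free-surface line, vertical depth h = y·sinθ with sinθ = 0.829038.
With the apex down, the centroid sits h/3 = 1.82/3 = 0.606667 m below the base (the top edge), so y_c = 3.3 + 0.606667 = 3.90667 m and h_c = 3.90667 × 0.829038 = 3.23878 m.
A = ½ × 3.99 × 1.82 = 3.6309 m².
Resultant F = γ·h_c·A = 8.4366 × 3.23878 × 3.6309 = 99.2118 kN.
I_c = b·h³/36 = 3.99 × 1.82³/36 = 0.668166 m⁴.
Centre of pressure: y_p = y_c + I_c/(y_c·A) = 3.90667 + 0.668166/(3.90667 × 3.6309) = 3.90667 + 0.0471046 = 3.95377 m along the plane.
The resultant acts 0.606667 + 0.0471046 = 0.653772 m (along the plate) below the hinge at the top edge, so the moment about the hinge is M = F × 0.653772 = 99.2118 × 0.653772 = 64.8619 kN·m.
A normal force at the bottom, 1.82 m from the hinge, must supply this moment: P = 64.8619/1.82 = 35.6384 kN.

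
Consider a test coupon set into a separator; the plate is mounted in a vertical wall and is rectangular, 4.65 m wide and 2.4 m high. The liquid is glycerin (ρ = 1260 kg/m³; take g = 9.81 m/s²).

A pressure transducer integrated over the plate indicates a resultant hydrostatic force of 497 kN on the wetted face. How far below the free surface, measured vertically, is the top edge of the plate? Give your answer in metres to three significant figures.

d_top ≈ 2.40 m

γ = ρg = 1260 × 9.81 / 1000 = 12.3606 kN/m³.
A = 4.65 × 2.4 = 11.16 m².
From F = γ·h_c·A, the centroid depth is h_c = 497/(12.3606 × 11.16) = 3.6029 m.
The centroid lies 2.4/2 = 1.2 m below the top edge, so the top edge sits at h_top = 3.6029 − 1.2 = 2.4029 m below the surface.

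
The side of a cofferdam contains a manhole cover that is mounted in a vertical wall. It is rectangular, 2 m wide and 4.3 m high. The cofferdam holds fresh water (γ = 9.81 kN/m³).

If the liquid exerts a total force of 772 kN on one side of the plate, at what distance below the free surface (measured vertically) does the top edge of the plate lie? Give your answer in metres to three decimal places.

γ = 9.81 kN/m³.
A = 2 × 4.3 = 8.6 m².
From F = γ·h_c·A, the centroid depth is h_c = 772/(9.81 × 8.6) = 9.15061 m.
The centroid lies 4.3/2 = 2.15 m below the top edge, so the top edge sits at h_top = 9.15061 − 2.15 = 7.00061 m below the surface.

d_top ≈ 7.001 m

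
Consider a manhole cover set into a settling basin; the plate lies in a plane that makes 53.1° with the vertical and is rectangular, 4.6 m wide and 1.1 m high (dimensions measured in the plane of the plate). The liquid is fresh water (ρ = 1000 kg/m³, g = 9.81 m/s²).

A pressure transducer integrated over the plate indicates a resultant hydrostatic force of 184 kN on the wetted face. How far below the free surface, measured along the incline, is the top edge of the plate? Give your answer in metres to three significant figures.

γ = ρg = 1000 × 9.81 = 9810 N/m³ = 9.81 kN/m³.
A = 4.6 × 1.1 = 5.06 m².
From F = γ·h_c·A, the centroid depth is h_c = 184/(9.81 × 5.06) = 3.70679 m.
The plate makes 53.1° with the vertical, i.e. θ = 90° − 53.1° = 36.9° to the horizontal. Measuring y along the incline from the free-surface line, vertical depth h = y·sinθ with sinθ = 0.600420.
Along the incline, y_c = h_c/sinθ = 3.70679/0.600420 = 6.17366 m.
The centroid lies 1.1/2 = 0.55 m below the top edge, so the top edge sits at y_top = 6.17366 − 0.55 = 5.62366 m along the incline.

y_top ≈ 5.62 m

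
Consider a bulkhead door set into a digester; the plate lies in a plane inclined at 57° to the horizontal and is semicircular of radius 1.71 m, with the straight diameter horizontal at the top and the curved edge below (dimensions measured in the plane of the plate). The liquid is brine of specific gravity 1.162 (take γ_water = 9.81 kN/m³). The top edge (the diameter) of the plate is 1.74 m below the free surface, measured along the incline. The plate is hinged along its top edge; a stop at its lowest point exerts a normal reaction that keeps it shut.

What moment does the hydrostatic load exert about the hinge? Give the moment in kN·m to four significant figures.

γ = 1.162 × 9.81 = 11.39922 kN/m³.
Let θ = 57° be the plate's angle to the horizontal; measure y along the incline from where the plane meets the free surface. Vertical depth h = y·sinθ with sinθ = 0.838671.
The centroid of a semicircle lies 4r/(3π) = 0.725747 m from the diameter, here below the top edge, so y_c = 1.74 + 0.725747 = 2.46575 m and h_c = 2.46575 × 0.838671 = 2.06795 m.
A = πr²/2 = π × 1.71²/2 = 4.59317 m².
Resultant F = γ·h_c·A = 11.39922 × 2.06795 × 4.59317 = 108.275 kN.
I_c = (π/8 − 8/(9π))·r⁴ = 0.109757 × 1.71⁴ = 0.938462 m⁴.
Centre of pressure: y_p = y_c + I_c/(y_c·A) = 2.46575 + 0.938462/(2.46575 × 4.59317) = 2.46575 + 0.0828619 = 2.54861 m along the plane.
The resultant acts 0.725747 + 0.0828619 = 0.808609 m (along the plate) below the hinge at the top edge, so the moment about the hinge is M = F × 0.808609 = 108.275 × 0.808609 = 87.5521 kN·m.

M ≈ 87.55 kN·m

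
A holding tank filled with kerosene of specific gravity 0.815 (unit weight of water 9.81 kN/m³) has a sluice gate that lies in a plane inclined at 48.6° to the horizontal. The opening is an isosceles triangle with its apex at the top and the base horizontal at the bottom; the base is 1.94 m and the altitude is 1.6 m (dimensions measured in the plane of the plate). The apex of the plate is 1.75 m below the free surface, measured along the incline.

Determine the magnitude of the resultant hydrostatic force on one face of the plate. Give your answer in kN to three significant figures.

γ = 0.815 × 9.81 = 7.99515 kN/m³.
Let θ = 48.6° be the plate's angle to the horizontal; measure y along the incline from where the plane meets the free surface. Vertical depth h = y·sinθ with sinθ = 0.750111.
With the apex up, the centroid sits 2h/3 = 2 × 1.6/3 = 1.06667 m below the apex, so y_c = 1.75 + 1.06667 = 2.81667 m and h_c = 2.81667 × 0.750111 = 2.11282 m.
A = ½ × 1.94 × 1.6 = 1.552 m².
Resultant F = γ·h_c·A = 7.99515 × 2.11282 × 1.552 = 26.2169 kN.

F ≈ 26.2 kN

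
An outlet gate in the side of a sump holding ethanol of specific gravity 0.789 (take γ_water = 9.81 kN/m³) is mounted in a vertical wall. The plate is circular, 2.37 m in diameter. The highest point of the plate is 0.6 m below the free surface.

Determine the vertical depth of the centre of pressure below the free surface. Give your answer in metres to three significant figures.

h_p = 1.98 m

γ = 0.789 × 9.81 = 7.74009 kN/m³.
The centroid is at the centre, 1.185 m below the top of the plate, so the centroid depth is h_c = 0.6 + 1.185 = 1.785 m.
A = π(1.185)² = 4.4115 m².
Resultant F = γ·h_c·A = 7.74009 × 1.785 × 4.4115 = 60.9496 kN.
I_c = πr⁴/4 = π × 1.185⁴/4 = 1.54869 m⁴.
Centre of pressure: y_p = y_c + I_c/(y_c·A) = 1.785 + 1.54869/(1.785 × 4.4115) = 1.785 + 0.196671 = 1.98167 m along the plane.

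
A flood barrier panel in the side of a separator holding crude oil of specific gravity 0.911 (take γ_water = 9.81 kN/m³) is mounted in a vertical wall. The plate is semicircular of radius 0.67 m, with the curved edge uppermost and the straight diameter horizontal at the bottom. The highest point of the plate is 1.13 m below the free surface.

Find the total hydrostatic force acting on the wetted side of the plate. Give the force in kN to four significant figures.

γ = 0.911 × 9.81 = 8.93691 kN/m³.
The centroid lies 4r/(3π) = 0.284357 m above the diameter, so r − 4r/(3π) = 0.67 − 0.284357 = 0.385643 m below the topmost point, so the centroid depth is h_c = 1.13 + 0.385643 = 1.51564 m.
A = πr²/2 = π × 0.67²/2 = 0.70513 m².
Resultant F = γ·h_c·A = 8.93691 × 1.51564 × 0.70513 = 9.55108 kN.

F ≈ 9.551 kN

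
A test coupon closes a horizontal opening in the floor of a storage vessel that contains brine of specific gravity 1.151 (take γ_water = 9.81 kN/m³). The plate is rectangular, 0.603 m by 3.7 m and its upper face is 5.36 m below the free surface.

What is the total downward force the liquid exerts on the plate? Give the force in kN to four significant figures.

γ = 1.151 × 9.81 = 11.29131 kN/m³.
The plate is horizontal, so pressure is uniform at p = γ·h = 11.29131 × 5.36 = 60.5214 kN/m².
A = 0.603 × 3.7 = 2.2311 m².
F = p·A = 60.5214 × 2.2311 = 135.029 kN.

F ≈ 135.0 kN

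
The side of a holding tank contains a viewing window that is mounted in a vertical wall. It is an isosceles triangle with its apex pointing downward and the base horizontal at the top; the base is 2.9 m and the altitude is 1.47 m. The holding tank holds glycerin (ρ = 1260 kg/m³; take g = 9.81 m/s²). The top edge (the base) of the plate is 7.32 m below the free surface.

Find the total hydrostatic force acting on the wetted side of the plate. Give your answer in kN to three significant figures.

γ = ρg = 1260 × 9.81 / 1000 = 12.3606 kN/m³.
With the apex down, the centroid sits h/3 = 1.47/3 = 0.49 m below the base (the top edge), so the centroid depth is h_c = 7.32 + 0.49 = 7.81 m.
A = ½ × 2.9 × 1.47 = 2.1315 m².
Resultant F = γ·h_c·A = 12.3606 × 7.81 × 2.1315 = 205.767 kN.

F ≈ 206 kN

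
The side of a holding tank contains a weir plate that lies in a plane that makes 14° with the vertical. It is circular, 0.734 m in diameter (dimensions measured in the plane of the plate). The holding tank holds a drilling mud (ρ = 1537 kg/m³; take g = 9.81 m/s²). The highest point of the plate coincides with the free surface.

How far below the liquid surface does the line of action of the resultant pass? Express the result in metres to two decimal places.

γ = ρg = 1537 × 9.81 / 1000 = 15.07797 kN/m³.
The plate makes 14° with the vertical, i.e. θ = 90° − 14° = 76° to the horizontal. Measuring y along the incline from the free-surface line, vertical depth h = y·sinθ with sinθ = 0.970296.
The centroid is at the centre, 0.367 m below the top of the plate, so y_c = 0.367 m and h_c = 0.367 × 0.970296 = 0.356099 m.
A = π(0.367)² = 0.423138 m².
Resultant F = γ·h_c·A = 15.07797 × 0.356099 × 0.423138 = 2.27193 kN.
I_c = πr⁴/4 = π × 0.367⁴/4 = 0.014248 m⁴.
Centre of pressure: y_p = y_c + I_c/(y_c·A) = 0.367 + 0.014248/(0.367 × 0.423138) = 0.367 + 0.0917499 = 0.45875 m along the plane.
Vertically, h_p = y_p·sinθ = 0.45875 × 0.970296 = 0.445123 m.

h_p = 0.45 m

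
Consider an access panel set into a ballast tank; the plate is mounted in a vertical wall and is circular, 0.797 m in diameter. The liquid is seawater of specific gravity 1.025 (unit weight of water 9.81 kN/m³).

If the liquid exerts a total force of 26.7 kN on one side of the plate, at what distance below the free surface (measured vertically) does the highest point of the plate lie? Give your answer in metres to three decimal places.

d_top ≈ 4.924 m

γ = 1.025 × 9.81 = 10.05525 kN/m³.
A = π(0.3985)² = 0.498892 m².
From F = γ·h_c·A, the centroid depth is h_c = 26.7/(10.05525 × 0.498892) = 5.32245 m.
The centroid is at the centre, 0.3985 m below the top of the plate, so the highest point sits at h_top = 5.32245 − 0.3985 = 4.92395 m below the surface.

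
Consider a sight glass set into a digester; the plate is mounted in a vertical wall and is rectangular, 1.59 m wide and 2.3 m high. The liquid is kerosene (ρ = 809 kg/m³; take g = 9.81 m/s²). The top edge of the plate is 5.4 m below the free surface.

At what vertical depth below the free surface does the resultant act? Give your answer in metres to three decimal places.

γ = ρg = 809 × 9.81 / 1000 = 7.93629 kN/m³.
The centroid lies 2.3/2 = 1.15 m below the top edge, so the centroid depth is h_c = 5.4 + 1.15 = 6.55 m.
A = 1.59 × 2.3 = 3.657 m².
Resultant F = γ·h_c·A = 7.93629 × 6.55 × 3.657 = 190.101 kN.
I_c = b·h³/12 = 1.59 × 2.3³/12 = 1.61213 m⁴.
Centre of pressure: y_p = y_c + I_c/(y_c·A) = 6.55 + 1.61213/(6.55 × 3.657) = 6.55 + 0.0673029 = 6.6173 m along the plane.

h_p = 6.617 m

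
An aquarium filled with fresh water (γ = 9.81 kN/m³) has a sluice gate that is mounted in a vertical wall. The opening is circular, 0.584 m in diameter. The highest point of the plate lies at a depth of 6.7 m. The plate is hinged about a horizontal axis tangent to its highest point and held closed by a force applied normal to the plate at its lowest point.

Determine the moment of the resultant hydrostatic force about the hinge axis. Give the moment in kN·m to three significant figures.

M ≈ 5.42 kN·m

γ = 9.81 kN/m³.
The centroid is at the centre, 0.292 m below the top of the plate, so the centroid depth is h_c = 6.7 + 0.292 = 6.992 m.
A = π(0.292)² = 0.267865 m².
Resultant F = γ·h_c·A = 9.81 × 6.992 × 0.267865 = 18.3733 kN.
I_c = πr⁴/4 = π × 0.292⁴/4 = 0.00570981 m⁴.
Centre of pressure: y_p = y_c + I_c/(y_c·A) = 6.992 + 0.00570981/(6.992 × 0.267865) = 6.992 + 0.00304863 = 6.99505 m along the plane.
The resultant acts 0.292 + 0.00304863 = 0.295049 m (along the plate) below the hinge at the top edge, so the moment about the hinge is M = F × 0.295049 = 18.3733 × 0.295049 = 5.42102 kN·m.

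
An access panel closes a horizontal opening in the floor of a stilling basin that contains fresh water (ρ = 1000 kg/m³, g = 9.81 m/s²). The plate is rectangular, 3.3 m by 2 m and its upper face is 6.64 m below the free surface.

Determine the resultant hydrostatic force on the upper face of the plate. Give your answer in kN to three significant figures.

γ = ρg = 1000 × 9.81 = 9810 N/m³ = 9.81 kN/m³.
The plate is horizontal, so pressure is uniform at p = γ·h = 9.81 × 6.64 = 65.1384 kN/m².
A = 3.3 × 2 = 6.6 m².
F = p·A = 65.1384 × 6.6 = 429.913 kN.

F ≈ 430 kN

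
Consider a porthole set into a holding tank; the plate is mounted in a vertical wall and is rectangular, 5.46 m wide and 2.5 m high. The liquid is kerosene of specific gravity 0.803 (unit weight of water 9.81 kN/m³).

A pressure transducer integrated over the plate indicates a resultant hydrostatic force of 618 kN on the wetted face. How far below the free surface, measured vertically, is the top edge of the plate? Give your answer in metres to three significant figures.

γ = 0.803 × 9.81 = 7.87743 kN/m³.
A = 5.46 × 2.5 = 13.65 m².
From F = γ·h_c·A, the centroid depth is h_c = 618/(7.87743 × 13.65) = 5.7474 m.
The centroid lies 2.5/2 = 1.25 m below the top edge, so the top edge sits at h_top = 5.7474 − 1.25 = 4.4974 m below the surface.

d_top ≈ 4.50 m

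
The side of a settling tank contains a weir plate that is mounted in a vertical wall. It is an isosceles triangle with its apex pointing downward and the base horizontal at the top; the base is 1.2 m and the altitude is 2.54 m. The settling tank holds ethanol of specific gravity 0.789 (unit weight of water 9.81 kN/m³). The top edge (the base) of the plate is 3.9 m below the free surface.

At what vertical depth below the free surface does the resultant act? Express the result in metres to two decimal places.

h_p = 4.82 m

γ = 0.789 × 9.81 = 7.74009 kN/m³.
With the apex down, the centroid sits h/3 = 2.54/3 = 0.846667 m below the base (the top edge), so the centroid depth is h_c = 3.9 + 0.846667 = 4.74667 m.
A = ½ × 1.2 × 2.54 = 1.524 m².
Resultant F = γ·h_c·A = 7.74009 × 4.74667 × 1.524 = 55.9912 kN.
I_c = b·h³/36 = 1.2 × 2.54³/36 = 0.546235 m⁴.
Centre of pressure: y_p = y_c + I_c/(y_c·A) = 4.74667 + 0.546235/(4.74667 × 1.524) = 4.74667 + 0.0755102 = 4.82218 m along the plane.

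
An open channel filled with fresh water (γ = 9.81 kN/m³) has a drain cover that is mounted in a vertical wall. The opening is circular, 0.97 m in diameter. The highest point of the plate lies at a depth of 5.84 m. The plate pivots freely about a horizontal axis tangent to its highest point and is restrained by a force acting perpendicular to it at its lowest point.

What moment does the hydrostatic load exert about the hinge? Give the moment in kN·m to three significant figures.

M ≈ 22.7 kN·m

γ = 9.81 kN/m³.
The centroid is at the centre, 0.485 m below the top of the plate, so the centroid depth is h_c = 5.84 + 0.485 = 6.325 m.
A = π(0.485)² = 0.738981 m².
Resultant F = γ·h_c·A = 9.81 × 6.325 × 0.738981 = 45.8525 kN.
I_c = πr⁴/4 = π × 0.485⁴/4 = 0.0434567 m⁴.
Centre of pressure: y_p = y_c + I_c/(y_c·A) = 6.325 + 0.0434567/(6.325 × 0.738981) = 6.325 + 0.00929743 = 6.3343 m along the plane.
The resultant acts 0.485 + 0.00929743 = 0.494297 m (along the plate) below the hinge at the top edge, so the moment about the hinge is M = F × 0.494297 = 45.8525 × 0.494297 = 22.6648 kN·m.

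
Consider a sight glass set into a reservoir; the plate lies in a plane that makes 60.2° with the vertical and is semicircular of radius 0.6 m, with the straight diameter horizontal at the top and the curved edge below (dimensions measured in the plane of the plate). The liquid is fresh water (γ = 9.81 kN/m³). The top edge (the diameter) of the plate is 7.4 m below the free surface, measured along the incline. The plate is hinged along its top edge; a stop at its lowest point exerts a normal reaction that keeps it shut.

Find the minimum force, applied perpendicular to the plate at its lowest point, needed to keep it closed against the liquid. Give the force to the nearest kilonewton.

P ≈ 9 kN

γ = 9.81 kN/m³.
The plate makes 60.2° with the vertical, i.e. θ = 90° − 60.2° = 29.8° to the horizontal. Measuring y along the incline from the free-surface line, vertical depth h = y·sinθ with sinθ = 0.496974.
The centroid of a semicircle lies 4r/(3π) = 0.254648 m from the diameter, here below the top edge, so y_c = 7.4 + 0.254648 = 7.65465 m and h_c = 7.65465 × 0.496974 = 3.80416 m.
A = πr²/2 = π × 0.6²/2 = 0.565487 m².
Resultant F = γ·h_c·A = 9.81 × 3.80416 × 0.565487 = 21.1033 kN.
I_c = (π/8 − 8/(9π))·r⁴ = 0.109757 × 0.6⁴ = 0.0142245 m⁴.
Centre of pressure: y_p = y_c + I_c/(y_c·A) = 7.65465 + 0.0142245/(7.65465 × 0.565487) = 7.65465 + 0.00328616 = 7.65794 m along the plane.
The resultant acts 0.254648 + 0.00328616 = 0.257934 m (along the plate) below the hinge at the top edge, so the moment about the hinge is M = F × 0.257934 = 21.1033 × 0.257934 = 5.44326 kN·m.
A normal force at the bottom, 0.6 m from the hinge, must supply this moment: P = 5.44326/0.6 = 9.0721 kN.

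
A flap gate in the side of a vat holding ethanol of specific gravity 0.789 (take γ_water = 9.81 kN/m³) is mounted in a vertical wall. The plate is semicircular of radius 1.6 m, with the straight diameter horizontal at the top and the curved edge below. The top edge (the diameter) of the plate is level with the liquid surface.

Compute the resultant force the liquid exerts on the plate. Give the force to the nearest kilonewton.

γ = 0.789 × 9.81 = 7.74009 kN/m³.
The centroid of a semicircle lies 4r/(3π) = 0.679061 m from the diameter, here below the top edge, so the centroid depth is h_c = 0.679061 m.
A = πr²/2 = π × 1.6²/2 = 4.02124 m².
Resultant F = γ·h_c·A = 7.74009 × 0.679061 × 4.02124 = 21.1356 kN.

F ≈ 21 kN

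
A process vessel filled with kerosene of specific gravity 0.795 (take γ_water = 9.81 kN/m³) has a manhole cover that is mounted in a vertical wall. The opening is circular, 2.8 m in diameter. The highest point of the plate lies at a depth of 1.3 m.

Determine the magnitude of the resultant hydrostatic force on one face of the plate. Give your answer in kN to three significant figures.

γ = 0.795 × 9.81 = 7.79895 kN/m³.
The centroid is at the centre, 1.4 m below the top of the plate, so the centroid depth is h_c = 1.3 + 1.4 = 2.7 m.
A = π(1.4)² = 6.15752 m².
Resultant F = γ·h_c·A = 7.79895 × 2.7 × 6.15752 = 129.66 kN.

F ≈ 130 kN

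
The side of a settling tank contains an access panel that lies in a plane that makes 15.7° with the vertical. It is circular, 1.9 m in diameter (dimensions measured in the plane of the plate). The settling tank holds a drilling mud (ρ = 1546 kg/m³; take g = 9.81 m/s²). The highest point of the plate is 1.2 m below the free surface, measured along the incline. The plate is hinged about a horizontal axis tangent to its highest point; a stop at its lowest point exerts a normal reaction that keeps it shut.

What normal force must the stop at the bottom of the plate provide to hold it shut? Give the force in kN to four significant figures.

P ≈ 49.42 kN

γ = ρg = 1546 × 9.81 / 1000 = 15.16626 kN/m³.
The plate makes 15.7° with the vertical, i.e. θ = 90° − 15.7° = 74.3° to the horizontal. Measuring y along the incline from the free-surface line, vertical depth h = y·sinθ with sinθ = 0.962692.
The centroid is at the centre, 0.95 m below the top of the plate, so y_c = 1.2 + 0.95 = 2.15 m and h_c = 2.15 × 0.962692 = 2.06979 m.
A = π(0.95)² = 2.83529 m².
Resultant F = γ·h_c·A = 15.16626 × 2.06979 × 2.83529 = 89.0025 kN.
I_c = πr⁴/4 = π × 0.95⁴/4 = 0.639712 m⁴.
Centre of pressure: y_p = y_c + I_c/(y_c·A) = 2.15 + 0.639712/(2.15 × 2.83529) = 2.15 + 0.104942 = 2.25494 m along the plane.
The resultant acts 0.95 + 0.104942 = 1.05494 m (along the plate) below the hinge at the top edge, so the moment about the hinge is M = F × 1.05494 = 89.0025 × 1.05494 = 93.8923 kN·m.
A normal force at the bottom, 1.9 m from the hinge, must supply this moment: P = 93.8923/1.9 = 49.417 kN.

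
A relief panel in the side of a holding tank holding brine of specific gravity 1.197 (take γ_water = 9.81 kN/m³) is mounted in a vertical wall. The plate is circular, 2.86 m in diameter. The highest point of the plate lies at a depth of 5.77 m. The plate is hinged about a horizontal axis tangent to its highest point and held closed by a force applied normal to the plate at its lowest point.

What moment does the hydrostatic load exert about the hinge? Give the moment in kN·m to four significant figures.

M ≈ 815.3 kN·m

γ = 1.197 × 9.81 = 11.74257 kN/m³.
The centroid is at the centre, 1.43 m below the top of the plate, so the centroid depth is h_c = 5.77 + 1.43 = 7.2 m.
A = π(1.43)² = 6.42424 m².
Resultant F = γ·h_c·A = 11.74257 × 7.2 × 6.42424 = 543.147 kN.
I_c = πr⁴/4 = π × 1.43⁴/4 = 3.28423 m⁴.
Centre of pressure: y_p = y_c + I_c/(y_c·A) = 7.2 + 3.28423/(7.2 × 6.42424) = 7.2 + 0.0710034 = 7.271 m along the plane.
The resultant acts 1.43 + 0.0710034 = 1.501 m (along the plate) below the hinge at the top edge, so the moment about the hinge is M = F × 1.501 = 543.147 × 1.501 = 815.264 kN·m.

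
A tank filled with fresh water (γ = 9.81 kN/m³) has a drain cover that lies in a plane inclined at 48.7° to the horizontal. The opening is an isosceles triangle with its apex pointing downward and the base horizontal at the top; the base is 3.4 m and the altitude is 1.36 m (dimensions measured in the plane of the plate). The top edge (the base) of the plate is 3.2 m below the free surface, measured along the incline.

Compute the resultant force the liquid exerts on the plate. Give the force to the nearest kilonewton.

F ≈ 62 kN

γ = 9.81 kN/m³.
Let θ = 48.7° be the plate's angle to the horizontal; measure y along the incline from where the plane meets the free surface. Vertical depth h = y·sinθ with sinθ = 0.751264.
With the apex down, the centroid sits h/3 = 1.36/3 = 0.453333 m below the base (the top edge), so y_c = 3.2 + 0.453333 = 3.65333 m and h_c = 3.65333 × 0.751264 = 2.74462 m.
A = ½ × 3.4 × 1.36 = 2.312 m².
Resultant F = γ·h_c·A = 9.81 × 2.74462 × 2.312 = 62.25 kN.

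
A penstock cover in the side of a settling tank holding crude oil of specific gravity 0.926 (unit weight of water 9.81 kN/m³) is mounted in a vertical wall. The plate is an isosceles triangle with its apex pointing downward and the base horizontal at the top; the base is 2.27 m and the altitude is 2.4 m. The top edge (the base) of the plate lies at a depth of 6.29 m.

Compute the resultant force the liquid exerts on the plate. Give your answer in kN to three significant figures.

γ = 0.926 × 9.81 = 9.08406 kN/m³.
With the apex down, the centroid sits h/3 = 2.4/3 = 0.8 m below the base (the top edge), so the centroid depth is h_c = 6.29 + 0.8 = 7.09 m.
A = ½ × 2.27 × 2.4 = 2.724 m².
Resultant F = γ·h_c·A = 9.08406 × 7.09 × 2.724 = 175.442 kN.

F ≈ 175 kN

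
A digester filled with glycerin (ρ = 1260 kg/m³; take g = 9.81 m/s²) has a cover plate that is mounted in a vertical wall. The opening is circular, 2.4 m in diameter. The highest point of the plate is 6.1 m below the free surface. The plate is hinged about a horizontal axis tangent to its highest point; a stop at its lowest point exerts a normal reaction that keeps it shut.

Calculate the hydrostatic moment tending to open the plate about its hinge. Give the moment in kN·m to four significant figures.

γ = ρg = 1260 × 9.81 / 1000 = 12.3606 kN/m³.
The centroid is at the centre, 1.2 m below the top of the plate, so the centroid depth is h_c = 6.1 + 1.2 = 7.3 m.
A = π(1.2)² = 4.52389 m².
Resultant F = γ·h_c·A = 12.3606 × 7.3 × 4.52389 = 408.201 kN.
I_c = πr⁴/4 = π × 1.2⁴/4 = 1.6286 m⁴.
Centre of pressure: y_p = y_c + I_c/(y_c·A) = 7.3 + 1.6286/(7.3 × 4.52389) = 7.3 + 0.0493151 = 7.34932 m along the plane.
The resultant acts 1.2 + 0.0493151 = 1.24932 m (along the plate) below the hinge at the top edge, so the moment about the hinge is M = F × 1.24932 = 408.201 × 1.24932 = 509.974 kN·m.

M ≈ 510.0 kN·m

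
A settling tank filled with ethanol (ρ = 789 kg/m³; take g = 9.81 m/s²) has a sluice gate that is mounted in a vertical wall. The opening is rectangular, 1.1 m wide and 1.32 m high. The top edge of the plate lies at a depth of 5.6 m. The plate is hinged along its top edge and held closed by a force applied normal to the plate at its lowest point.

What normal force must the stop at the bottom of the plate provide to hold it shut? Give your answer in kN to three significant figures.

P ≈ 36.4 kN

γ = ρg = 789 × 9.81 / 1000 = 7.74009 kN/m³.
The centroid lies 1.32/2 = 0.66 m below the top edge, so the centroid depth is h_c = 5.6 + 0.66 = 6.26 m.
A = 1.1 × 1.32 = 1.452 m².
Resultant F = γ·h_c·A = 7.74009 × 6.26 × 1.452 = 70.3537 kN.
I_c = b·h³/12 = 1.1 × 1.32³/12 = 0.21083 m⁴.
Centre of pressure: y_p = y_c + I_c/(y_c·A) = 6.26 + 0.21083/(6.26 × 1.452) = 6.26 + 0.0231948 = 6.28319 m along the plane.
The resultant acts 0.66 + 0.0231948 = 0.683195 m (along the plate) below the hinge at the top edge, so the moment about the hinge is M = F × 0.683195 = 70.3537 × 0.683195 = 48.0653 kN·m.
A normal force at the bottom, 1.32 m from the hinge, must supply this moment: P = 48.0653/1.32 = 36.4131 kN.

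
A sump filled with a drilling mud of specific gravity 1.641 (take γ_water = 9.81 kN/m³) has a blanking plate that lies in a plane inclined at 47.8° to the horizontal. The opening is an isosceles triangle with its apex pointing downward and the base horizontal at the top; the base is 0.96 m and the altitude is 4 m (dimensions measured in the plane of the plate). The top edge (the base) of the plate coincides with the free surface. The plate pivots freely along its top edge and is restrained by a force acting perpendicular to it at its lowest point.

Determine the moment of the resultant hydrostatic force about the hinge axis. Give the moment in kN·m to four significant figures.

M ≈ 61.06 kN·m

γ = 1.641 × 9.81 = 16.09821 kN/m³.
Let θ = 47.8° be the plate's angle to the horizontal; measure y along the incline from where the plane meets the free surface. Vertical depth h = y·sinθ with sinθ = 0.740805.
With the apex down, the centroid sits h/3 = 4/3 = 1.33333 m below the base (the top edge), so y_c = 1.33333 m and h_c = 1.33333 × 0.740805 = 0.987738 m.
A = ½ × 0.96 × 4 = 1.92 m².
Resultant F = γ·h_c·A = 16.09821 × 0.987738 × 1.92 = 30.5296 kN.
I_c = b·h³/36 = 0.96 × 4³/36 = 1.70667 m⁴.
Centre of pressure: y_p = y_c + I_c/(y_c·A) = 1.33333 + 1.70667/(1.33333 × 1.92) = 1.33333 + 0.66667 = 2 m along the plane.
The resultant acts 1.33333 + 0.66667 = 2 m (along the plate) below the hinge at the top edge, so the moment about the hinge is M = F × 2 = 30.5296 × 2 = 61.0592 kN·m.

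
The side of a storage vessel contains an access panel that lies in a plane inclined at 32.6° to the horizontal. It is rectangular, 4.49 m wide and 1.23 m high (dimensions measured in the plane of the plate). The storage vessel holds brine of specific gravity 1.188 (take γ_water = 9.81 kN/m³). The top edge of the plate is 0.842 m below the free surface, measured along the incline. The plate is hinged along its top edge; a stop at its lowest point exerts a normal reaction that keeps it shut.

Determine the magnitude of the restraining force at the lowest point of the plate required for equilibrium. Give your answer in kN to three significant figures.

γ = 1.188 × 9.81 = 11.65428 kN/m³.
Let θ = 32.6° be the plate's angle to the horizontal; measure y along the incline from where the plane meets the free surface. Vertical depth h = y·sinθ with sinθ = 0.538771.
The centroid lies 1.23/2 = 0.615 m below the top edge, so y_c = 0.842 + 0.615 = 1.457 m and h_c = 1.457 × 0.538771 = 0.784989 m.
A = 4.49 × 1.23 = 5.5227 m².
Resultant F = γ·h_c·A = 11.65428 × 0.784989 × 5.5227 = 50.5243 kN.
I_c = b·h³/12 = 4.49 × 1.23³/12 = 0.696274 m⁴.
Centre of pressure: y_p = y_c + I_c/(y_c·A) = 1.457 + 0.696274/(1.457 × 5.5227) = 1.457 + 0.0865305 = 1.54353 m along the plane.
The resultant acts 0.615 + 0.0865305 = 0.70153 m (along the plate) below the hinge at the top edge, so the moment about the hinge is M = F × 0.70153 = 50.5243 × 0.70153 = 35.4443 kN·m.
A normal force at the bottom, 1.23 m from the hinge, must supply this moment: P = 35.4443/1.23 = 28.8165 kN.

P ≈ 28.8 kN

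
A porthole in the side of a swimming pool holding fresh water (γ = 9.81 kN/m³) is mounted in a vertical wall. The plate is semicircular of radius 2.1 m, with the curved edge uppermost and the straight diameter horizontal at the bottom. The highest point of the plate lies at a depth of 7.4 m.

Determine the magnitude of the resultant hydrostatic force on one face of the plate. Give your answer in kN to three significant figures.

γ = 9.81 kN/m³.
The centroid lies 4r/(3π) = 0.891268 m above the diameter, so r − 4r/(3π) = 2.1 − 0.891268 = 1.20873 m below the topmost point, so the centroid depth is h_c = 7.4 + 1.20873 = 8.60873 m.
A = πr²/2 = π × 2.1²/2 = 6.92721 m².
Resultant F = γ·h_c·A = 9.81 × 8.60873 × 6.92721 = 585.014 kN.

F ≈ 585 kN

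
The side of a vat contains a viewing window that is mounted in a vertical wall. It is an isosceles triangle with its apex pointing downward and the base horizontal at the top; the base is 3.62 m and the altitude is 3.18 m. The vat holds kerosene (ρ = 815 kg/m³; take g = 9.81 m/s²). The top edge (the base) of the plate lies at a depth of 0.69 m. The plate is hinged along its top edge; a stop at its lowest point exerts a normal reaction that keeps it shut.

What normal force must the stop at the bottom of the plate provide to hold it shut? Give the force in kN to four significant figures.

P ≈ 34.97 kN

γ = ρg = 815 × 9.81 / 1000 = 7.99515 kN/m³.
With the apex down, the centroid sits h/3 = 3.18/3 = 1.06 m below the base (the top edge), so the centroid depth is h_c = 0.69 + 1.06 = 1.75 m.
A = ½ × 3.62 × 3.18 = 5.7558 m².
Resultant F = γ·h_c·A = 7.99515 × 1.75 × 5.7558 = 80.5323 kN.
I_c = b·h³/36 = 3.62 × 3.18³/36 = 3.23361 m⁴.
Centre of pressure: y_p = y_c + I_c/(y_c·A) = 1.75 + 3.23361/(1.75 × 5.7558) = 1.75 + 0.321029 = 2.07103 m along the plane.
The resultant acts 1.06 + 0.321029 = 1.38103 m (along the plate) below the hinge at the top edge, so the moment about the hinge is M = F × 1.38103 = 80.5323 × 1.38103 = 111.218 kN·m.
A normal force at the bottom, 3.18 m from the hinge, must supply this moment: P = 111.218/3.18 = 34.9742 kN.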